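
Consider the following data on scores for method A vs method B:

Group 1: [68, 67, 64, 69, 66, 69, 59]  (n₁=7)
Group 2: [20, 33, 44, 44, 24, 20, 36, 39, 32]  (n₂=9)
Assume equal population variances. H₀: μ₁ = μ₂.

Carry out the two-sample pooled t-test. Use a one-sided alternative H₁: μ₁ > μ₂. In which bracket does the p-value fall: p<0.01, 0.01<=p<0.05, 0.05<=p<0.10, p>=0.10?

p-value bracket: p<0.01

x̄₁=66.000, s₁=3.559, n₁=7
x̄₂=32.444, s₂=9.382, n₂=9
s_p² = [6·3.559² + 8·9.382²]/14 = 55.7302
SE = √(s_p²·(1/7+1/9)) = 3.7621
t = (66.000−32.444)/3.7621 = 8.9193
df = 14
p-value (one-sided, H₁ greater) = 0.00000
→ bracket: p<0.01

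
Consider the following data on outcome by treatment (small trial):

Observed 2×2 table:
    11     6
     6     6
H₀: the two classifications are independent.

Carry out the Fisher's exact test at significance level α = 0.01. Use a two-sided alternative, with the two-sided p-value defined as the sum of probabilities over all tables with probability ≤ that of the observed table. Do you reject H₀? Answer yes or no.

Margins: r₁=17, r₂=12, c₁=17, c₂=12, n=29
p_obs = C(17,11)·C(12,6)/C(29,17); sum pmf over tables with pmf ≤ p_obs
p-value (two-sided) = 0.47132
At α=0.01: p ≥ α → fail to reject H₀

reject H₀: no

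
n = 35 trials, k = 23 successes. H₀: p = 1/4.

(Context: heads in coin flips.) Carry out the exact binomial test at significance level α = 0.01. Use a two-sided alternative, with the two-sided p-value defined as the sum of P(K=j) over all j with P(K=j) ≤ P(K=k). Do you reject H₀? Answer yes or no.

Exact binomial: n=35, k=23, p₀=1/4=0.2500
P(X=j) = C(n,j)·p₀^j·(1−p₀)^(n−j); p = Σ P(X=j) over j with P(X=j) ≤ P(X=23)
p-value (two-sided) = 0.00000
At α=0.01: p < α → reject H₀

reject H₀: yes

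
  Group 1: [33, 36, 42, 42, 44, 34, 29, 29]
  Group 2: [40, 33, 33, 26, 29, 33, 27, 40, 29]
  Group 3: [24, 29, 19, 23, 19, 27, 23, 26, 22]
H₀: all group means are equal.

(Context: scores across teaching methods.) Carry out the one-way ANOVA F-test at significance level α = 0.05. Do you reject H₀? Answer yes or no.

reject H₀: yes

Group means [36.12, 32.22, 23.56], grand mean 30.423
SSB = Σnᵢ(x̄ᵢ−x̄)² = 713.693; SSW = ΣΣ(x−x̄ᵢ)² = 548.653
MSB = 713.693/2 = 356.8467; MSW = 548.653/23 = 23.8545
F = MSB/MSW = 14.9593
df = (2, 23)
p-value (upper-tail) = 0.00007
At α=0.05: p < α → reject H₀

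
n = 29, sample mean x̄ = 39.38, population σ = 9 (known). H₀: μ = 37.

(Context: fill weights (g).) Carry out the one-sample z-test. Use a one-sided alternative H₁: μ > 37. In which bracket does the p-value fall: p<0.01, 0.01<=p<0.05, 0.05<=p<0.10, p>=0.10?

p-value bracket: 0.05<=p<0.10

SE = σ/√n = 9/√29 = 1.6713
z = (x̄−μ₀)/SE = (39.38−37)/1.6713 = 1.4241
p-value (one-sided, H₁ greater) = 0.07721
→ bracket: 0.05<=p<0.10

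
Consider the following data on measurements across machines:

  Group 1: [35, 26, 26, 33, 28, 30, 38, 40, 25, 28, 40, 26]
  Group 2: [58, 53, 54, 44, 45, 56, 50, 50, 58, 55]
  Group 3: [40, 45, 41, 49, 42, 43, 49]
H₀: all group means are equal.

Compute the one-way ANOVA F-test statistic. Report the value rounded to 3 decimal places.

test statistic = 48.526

Group means [31.25, 52.30, 44.14], grand mean 41.621
SSB = Σnᵢ(x̄ᵢ−x̄)² = 2475.620; SSW = ΣΣ(x−x̄ᵢ)² = 663.207
MSB = 2475.620/2 = 1237.8102; MSW = 663.207/26 = 25.5080
F = MSB/MSW = 48.5264
df = (2, 26)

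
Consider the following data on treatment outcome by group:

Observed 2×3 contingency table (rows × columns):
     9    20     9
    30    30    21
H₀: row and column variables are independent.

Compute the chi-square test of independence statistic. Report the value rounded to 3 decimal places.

test statistic = 2.956

Row totals [38, 81], col totals [39, 50, 30], n=119
χ² = (9−12.45)²/12.45 + (20−15.97)²/15.97 + (9−9.58)²/9.58 + (30−26.55)²/26.55 + (30−34.03)²/34.03 + (21−20.42)²/20.42 = 2.9558
df = 2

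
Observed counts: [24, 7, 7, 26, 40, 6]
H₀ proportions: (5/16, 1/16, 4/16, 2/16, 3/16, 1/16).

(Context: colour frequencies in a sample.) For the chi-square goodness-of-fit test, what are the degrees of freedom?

df = k − 1 = 6 − 1 = 5

degrees of freedom = 5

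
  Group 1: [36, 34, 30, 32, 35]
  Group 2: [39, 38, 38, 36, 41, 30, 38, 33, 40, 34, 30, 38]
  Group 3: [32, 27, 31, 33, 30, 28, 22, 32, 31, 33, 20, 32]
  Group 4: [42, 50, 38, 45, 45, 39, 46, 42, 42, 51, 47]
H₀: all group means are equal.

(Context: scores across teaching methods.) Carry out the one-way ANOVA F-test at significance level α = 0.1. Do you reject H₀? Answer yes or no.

reject H₀: yes

Group means [33.40, 36.25, 29.25, 44.27], grand mean 36.000
SSB = Σnᵢ(x̄ᵢ−x̄)² = 1334.118; SSW = ΣΣ(x−x̄ᵢ)² = 547.882
MSB = 1334.118/3 = 444.7061; MSW = 547.882/36 = 15.2189
F = MSB/MSW = 29.2206
df = (3, 36)
p-value (upper-tail) = 0.00000
At α=0.1: p < α → reject H₀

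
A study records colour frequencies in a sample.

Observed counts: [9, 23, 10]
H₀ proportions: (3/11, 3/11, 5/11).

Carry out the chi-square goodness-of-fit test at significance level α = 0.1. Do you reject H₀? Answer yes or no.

reject H₀: yes

n = 42; E_i = n·p_i = [11.45, 11.45, 19.09]
χ² = (9−11.45)²/11.45 + (23−11.45)²/11.45 + (10−19.09)²/19.09 = 16.4921
df = 2
p-value (upper-tail) = 0.00026
At α=0.1: p < α → reject H₀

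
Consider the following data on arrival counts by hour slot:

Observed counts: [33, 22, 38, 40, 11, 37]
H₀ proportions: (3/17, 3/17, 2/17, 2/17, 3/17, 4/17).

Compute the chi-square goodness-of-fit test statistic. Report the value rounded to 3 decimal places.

test statistic = 47.130

n = 181; E_i = n·p_i = [31.94, 31.94, 21.29, 21.29, 31.94, 42.59]
χ² = (33−31.94)²/31.94 + (22−31.94)²/31.94 + (38−21.29)²/21.29 + (40−21.29)²/21.29 + (11−31.94)²/31.94 + (37−42.59)²/42.59 = 47.1303
df = 5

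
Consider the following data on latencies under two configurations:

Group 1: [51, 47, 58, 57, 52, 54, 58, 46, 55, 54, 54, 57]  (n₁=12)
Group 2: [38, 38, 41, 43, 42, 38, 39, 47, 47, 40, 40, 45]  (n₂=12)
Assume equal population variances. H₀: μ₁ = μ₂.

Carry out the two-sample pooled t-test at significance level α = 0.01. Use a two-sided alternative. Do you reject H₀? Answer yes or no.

x̄₁=53.583, s₁=3.988, n₁=12
x̄₂=41.500, s₂=3.344, n₂=12
s_p² = [11·3.988² + 11·3.344²]/22 = 13.5417
SE = √(s_p²·(1/12+1/12)) = 1.5023
t = (53.583−41.500)/1.5023 = 8.0432
df = 22
p-value (two-sided) = 0.00000
At α=0.01: p < α → reject H₀

reject H₀: yes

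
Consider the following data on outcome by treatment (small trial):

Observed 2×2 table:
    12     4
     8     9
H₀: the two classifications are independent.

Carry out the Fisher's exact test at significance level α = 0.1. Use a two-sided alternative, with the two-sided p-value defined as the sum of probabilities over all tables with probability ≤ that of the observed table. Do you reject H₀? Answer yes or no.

reject H₀: no

Margins: r₁=16, r₂=17, c₁=20, c₂=13, n=33
p_obs = C(16,12)·C(17,8)/C(33,20); sum pmf over tables with pmf ≤ p_obs
p-value (two-sided) = 0.15706
At α=0.1: p ≥ α → fail to reject H₀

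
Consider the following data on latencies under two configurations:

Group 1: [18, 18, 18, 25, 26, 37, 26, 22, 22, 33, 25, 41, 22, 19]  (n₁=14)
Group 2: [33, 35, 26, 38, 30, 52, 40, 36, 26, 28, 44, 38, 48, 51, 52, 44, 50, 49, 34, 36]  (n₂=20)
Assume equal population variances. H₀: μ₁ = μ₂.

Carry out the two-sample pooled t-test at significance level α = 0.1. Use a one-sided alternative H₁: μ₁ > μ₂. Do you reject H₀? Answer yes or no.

reject H₀: no

x̄₁=25.143, s₁=7.210, n₁=14
x̄₂=39.500, s₂=8.787, n₂=20
s_p² = [13·7.210² + 19·8.787²]/32 = 66.9598
SE = √(s_p²·(1/14+1/20)) = 2.8515
t = (25.143−39.500)/2.8515 = -5.0350
df = 32
p-value (one-sided, H₁ greater) = 0.99999
At α=0.1: p ≥ α → fail to reject H₀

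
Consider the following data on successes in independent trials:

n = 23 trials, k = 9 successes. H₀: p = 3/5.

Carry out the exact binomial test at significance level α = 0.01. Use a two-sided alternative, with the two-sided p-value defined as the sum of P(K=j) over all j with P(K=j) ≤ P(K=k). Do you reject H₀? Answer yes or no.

Exact binomial: n=23, k=9, p₀=3/5=0.6000
P(X=j) = C(n,j)·p₀^j·(1−p₀)^(n−j); p = Σ P(X=j) over j with P(X=j) ≤ P(X=9)
p-value (two-sided) = 0.05390
At α=0.01: p ≥ α → fail to reject H₀

reject H₀: no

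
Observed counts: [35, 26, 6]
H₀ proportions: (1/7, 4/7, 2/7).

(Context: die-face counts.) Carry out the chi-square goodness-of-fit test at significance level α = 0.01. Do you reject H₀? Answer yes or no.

reject H₀: yes

n = 67; E_i = n·p_i = [9.57, 38.29, 19.14]
χ² = (35−9.57)²/9.57 + (26−38.29)²/38.29 + (6−19.14)²/19.14 = 80.5224
df = 2
p-value (upper-tail) = 0.00000
At α=0.01: p < α → reject H₀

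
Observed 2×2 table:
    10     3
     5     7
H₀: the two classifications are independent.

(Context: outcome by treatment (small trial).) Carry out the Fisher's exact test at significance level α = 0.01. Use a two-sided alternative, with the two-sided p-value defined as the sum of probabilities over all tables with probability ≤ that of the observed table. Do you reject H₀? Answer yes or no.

Margins: r₁=13, r₂=12, c₁=15, c₂=10, n=25
p_obs = C(13,10)·C(12,5)/C(25,15); sum pmf over tables with pmf ≤ p_obs
p-value (two-sided) = 0.11070
At α=0.01: p ≥ α → fail to reject H₀

reject H₀: no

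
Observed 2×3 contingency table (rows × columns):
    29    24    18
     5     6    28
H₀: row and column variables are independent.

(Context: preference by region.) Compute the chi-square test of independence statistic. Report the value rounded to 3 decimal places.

test statistic = 22.511

Row totals [71, 39], col totals [34, 30, 46], n=110
χ² = (29−21.95)²/21.95 + (24−19.36)²/19.36 + (18−29.69)²/29.69 + (5−12.05)²/12.05 + (6−10.64)²/10.64 + (28−16.31)²/16.31 = 22.5111
df = 2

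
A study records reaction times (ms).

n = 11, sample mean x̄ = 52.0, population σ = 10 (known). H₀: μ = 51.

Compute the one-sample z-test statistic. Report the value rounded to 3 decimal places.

SE = σ/√n = 10/√11 = 3.0151
z = (x̄−μ₀)/SE = (52.0−51)/3.0151 = 0.3317

test statistic = 0.332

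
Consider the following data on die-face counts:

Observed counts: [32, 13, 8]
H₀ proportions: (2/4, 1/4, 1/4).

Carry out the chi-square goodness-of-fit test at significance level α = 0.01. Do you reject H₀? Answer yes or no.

reject H₀: no

n = 53; E_i = n·p_i = [26.50, 13.25, 13.25]
χ² = (32−26.50)²/26.50 + (13−13.25)²/13.25 + (8−13.25)²/13.25 = 3.2264
df = 2
p-value (upper-tail) = 0.19925
At α=0.01: p ≥ α → fail to reject H₀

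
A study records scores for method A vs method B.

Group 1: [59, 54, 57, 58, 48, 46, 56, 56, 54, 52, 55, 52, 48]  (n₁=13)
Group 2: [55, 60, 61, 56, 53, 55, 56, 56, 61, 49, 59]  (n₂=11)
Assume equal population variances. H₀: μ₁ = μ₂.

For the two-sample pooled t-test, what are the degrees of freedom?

degrees of freedom = 22

df = n₁ + n₂ − 2 = 13 + 11 − 2 = 22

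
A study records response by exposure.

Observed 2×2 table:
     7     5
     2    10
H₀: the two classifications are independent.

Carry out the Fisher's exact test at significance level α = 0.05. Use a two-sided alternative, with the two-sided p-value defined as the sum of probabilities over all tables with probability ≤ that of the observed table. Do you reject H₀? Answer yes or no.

Margins: r₁=12, r₂=12, c₁=9, c₂=15, n=24
p_obs = C(12,7)·C(12,2)/C(24,9); sum pmf over tables with pmf ≤ p_obs
p-value (two-sided) = 0.08938
At α=0.05: p ≥ α → fail to reject H₀

reject H₀: no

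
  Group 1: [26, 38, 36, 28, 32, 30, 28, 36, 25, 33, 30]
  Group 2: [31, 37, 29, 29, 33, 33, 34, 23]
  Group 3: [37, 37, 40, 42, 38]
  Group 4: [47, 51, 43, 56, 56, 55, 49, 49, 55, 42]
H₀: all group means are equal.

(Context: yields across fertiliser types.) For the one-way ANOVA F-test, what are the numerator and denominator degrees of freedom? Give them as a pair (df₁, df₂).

degrees of freedom = [3, 30]

k = 4 groups, N = 34 total
df = (k−1, N−k) = (4−1, 34−4) = (3, 30)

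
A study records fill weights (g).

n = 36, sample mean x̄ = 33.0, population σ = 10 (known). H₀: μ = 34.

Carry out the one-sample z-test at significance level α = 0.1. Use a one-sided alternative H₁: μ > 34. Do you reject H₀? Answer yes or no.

reject H₀: no

SE = σ/√n = 10/√36 = 1.6667
z = (x̄−μ₀)/SE = (33.0−34)/1.6667 = -0.6000
p-value (one-sided, H₁ greater) = 0.72575
At α=0.1: p ≥ α → fail to reject H₀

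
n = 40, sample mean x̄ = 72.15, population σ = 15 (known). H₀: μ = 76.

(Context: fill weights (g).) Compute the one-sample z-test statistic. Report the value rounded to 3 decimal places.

test statistic = -1.623

SE = σ/√n = 15/√40 = 2.3717
z = (x̄−μ₀)/SE = (72.15−76)/2.3717 = -1.6233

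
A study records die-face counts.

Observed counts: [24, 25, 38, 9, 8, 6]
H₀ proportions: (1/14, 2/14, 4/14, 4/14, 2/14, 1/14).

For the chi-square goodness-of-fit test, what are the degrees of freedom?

df = k − 1 = 6 − 1 = 5

degrees of freedom = 5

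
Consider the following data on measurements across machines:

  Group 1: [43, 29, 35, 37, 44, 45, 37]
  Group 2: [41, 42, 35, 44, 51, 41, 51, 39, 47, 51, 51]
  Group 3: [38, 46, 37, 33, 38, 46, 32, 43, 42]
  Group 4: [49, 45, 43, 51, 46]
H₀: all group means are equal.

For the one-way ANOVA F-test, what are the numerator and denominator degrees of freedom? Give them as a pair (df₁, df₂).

k = 4 groups, N = 32 total
df = (k−1, N−k) = (4−1, 32−4) = (3, 28)

degrees of freedom = [3, 28]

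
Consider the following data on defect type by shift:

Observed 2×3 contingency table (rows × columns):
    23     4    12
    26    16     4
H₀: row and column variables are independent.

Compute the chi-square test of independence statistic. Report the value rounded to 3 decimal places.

Row totals [39, 46], col totals [49, 20, 16], n=85
χ² = (23−22.48)²/22.48 + (4−9.18)²/9.18 + (12−7.34)²/7.34 + (26−26.52)²/26.52 + (16−10.82)²/10.82 + (4−8.66)²/8.66 = 10.8810
df = 2

test statistic = 10.881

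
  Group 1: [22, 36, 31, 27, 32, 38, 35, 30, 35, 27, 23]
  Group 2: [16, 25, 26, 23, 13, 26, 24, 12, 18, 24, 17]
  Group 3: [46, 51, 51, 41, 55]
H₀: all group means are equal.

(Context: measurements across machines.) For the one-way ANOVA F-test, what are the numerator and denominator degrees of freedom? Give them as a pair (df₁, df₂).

degrees of freedom = [2, 24]

k = 3 groups, N = 27 total
df = (k−1, N−k) = (3−1, 27−3) = (2, 24)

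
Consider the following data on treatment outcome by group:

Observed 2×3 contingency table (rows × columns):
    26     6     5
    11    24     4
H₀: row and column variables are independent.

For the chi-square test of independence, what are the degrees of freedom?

degrees of freedom = 2

df = (r−1)(c−1) = (2−1)·(3−1) = 2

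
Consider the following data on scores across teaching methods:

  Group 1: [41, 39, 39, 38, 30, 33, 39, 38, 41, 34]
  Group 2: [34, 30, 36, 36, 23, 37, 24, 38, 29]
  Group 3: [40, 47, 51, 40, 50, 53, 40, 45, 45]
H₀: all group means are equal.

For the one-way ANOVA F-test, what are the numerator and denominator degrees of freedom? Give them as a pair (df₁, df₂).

degrees of freedom = [2, 25]

k = 3 groups, N = 28 total
df = (k−1, N−k) = (3−1, 28−3) = (2, 25)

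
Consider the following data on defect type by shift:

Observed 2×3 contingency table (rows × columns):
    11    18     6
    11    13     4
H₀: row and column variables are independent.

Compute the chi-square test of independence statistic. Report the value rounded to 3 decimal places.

test statistic = 0.434

Row totals [35, 28], col totals [22, 31, 10], n=63
χ² = (11−12.22)²/12.22 + (18−17.22)²/17.22 + (6−5.56)²/5.56 + (11−9.78)²/9.78 + (13−13.78)²/13.78 + (4−4.44)²/4.44 = 0.4340
df = 2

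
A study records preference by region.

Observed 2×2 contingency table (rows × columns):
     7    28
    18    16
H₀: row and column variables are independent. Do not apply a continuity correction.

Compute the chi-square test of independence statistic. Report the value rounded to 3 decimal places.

Row totals [35, 34], col totals [25, 44], n=69
χ² = (7−12.68)²/12.68 + (28−22.32)²/22.32 + (18−12.32)²/12.32 + (16−21.68)²/21.68 = 8.0999
df = 1

test statistic = 8.100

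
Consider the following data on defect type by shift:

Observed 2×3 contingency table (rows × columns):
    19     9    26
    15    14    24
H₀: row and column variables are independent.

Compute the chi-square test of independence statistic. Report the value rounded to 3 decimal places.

test statistic = 1.628

Row totals [54, 53], col totals [34, 23, 50], n=107
χ² = (19−17.16)²/17.16 + (9−11.61)²/11.61 + (26−25.23)²/25.23 + (15−16.84)²/16.84 + (14−11.39)²/11.39 + (24−24.77)²/24.77 = 1.6283
df = 2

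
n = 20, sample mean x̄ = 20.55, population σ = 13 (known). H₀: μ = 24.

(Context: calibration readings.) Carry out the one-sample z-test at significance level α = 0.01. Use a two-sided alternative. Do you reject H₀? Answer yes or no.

SE = σ/√n = 13/√20 = 2.9069
z = (x̄−μ₀)/SE = (20.55−24)/2.9069 = -1.1868
p-value (two-sided) = 0.23529
At α=0.01: p ≥ α → fail to reject H₀

reject H₀: no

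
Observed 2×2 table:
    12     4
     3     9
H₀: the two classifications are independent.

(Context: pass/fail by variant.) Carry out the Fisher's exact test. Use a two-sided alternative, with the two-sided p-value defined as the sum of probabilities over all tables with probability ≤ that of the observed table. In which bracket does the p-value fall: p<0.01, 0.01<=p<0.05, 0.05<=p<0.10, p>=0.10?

p-value bracket: 0.01<=p<0.05

Margins: r₁=16, r₂=12, c₁=15, c₂=13, n=28
p_obs = C(16,12)·C(12,3)/C(28,15); sum pmf over tables with pmf ≤ p_obs
p-value (two-sided) = 0.02002
→ bracket: 0.01<=p<0.05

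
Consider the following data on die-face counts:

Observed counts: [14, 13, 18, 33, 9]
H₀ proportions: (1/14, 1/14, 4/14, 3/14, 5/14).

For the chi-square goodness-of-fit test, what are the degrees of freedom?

degrees of freedom = 4

df = k − 1 = 5 − 1 = 4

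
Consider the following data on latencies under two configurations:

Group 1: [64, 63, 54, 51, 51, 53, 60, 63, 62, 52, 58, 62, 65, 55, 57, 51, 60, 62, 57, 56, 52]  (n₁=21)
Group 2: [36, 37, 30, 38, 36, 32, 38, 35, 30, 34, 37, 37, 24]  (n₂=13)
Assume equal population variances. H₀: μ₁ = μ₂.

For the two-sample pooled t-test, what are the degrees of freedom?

df = n₁ + n₂ − 2 = 21 + 13 − 2 = 32

degrees of freedom = 32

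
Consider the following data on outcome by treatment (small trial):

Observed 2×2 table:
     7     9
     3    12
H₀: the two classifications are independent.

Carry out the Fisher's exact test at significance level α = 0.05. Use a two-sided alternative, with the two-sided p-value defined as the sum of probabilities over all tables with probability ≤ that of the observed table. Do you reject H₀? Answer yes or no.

reject H₀: no

Margins: r₁=16, r₂=15, c₁=10, c₂=21, n=31
p_obs = C(16,7)·C(15,3)/C(31,10); sum pmf over tables with pmf ≤ p_obs
p-value (two-sided) = 0.25241
At α=0.05: p ≥ α → fail to reject H₀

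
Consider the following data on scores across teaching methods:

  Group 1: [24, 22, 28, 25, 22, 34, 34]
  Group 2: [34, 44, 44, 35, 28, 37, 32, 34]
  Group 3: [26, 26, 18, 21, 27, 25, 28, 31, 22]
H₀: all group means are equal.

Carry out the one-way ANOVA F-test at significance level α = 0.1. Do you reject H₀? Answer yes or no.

reject H₀: yes

Group means [27.00, 36.00, 24.89], grand mean 29.208
SSB = Σnᵢ(x̄ᵢ−x̄)² = 571.069; SSW = ΣΣ(x−x̄ᵢ)² = 504.889
MSB = 571.069/2 = 285.5347; MSW = 504.889/21 = 24.0423
F = MSB/MSW = 11.8763
df = (2, 21)
p-value (upper-tail) = 0.00035
At α=0.1: p < α → reject H₀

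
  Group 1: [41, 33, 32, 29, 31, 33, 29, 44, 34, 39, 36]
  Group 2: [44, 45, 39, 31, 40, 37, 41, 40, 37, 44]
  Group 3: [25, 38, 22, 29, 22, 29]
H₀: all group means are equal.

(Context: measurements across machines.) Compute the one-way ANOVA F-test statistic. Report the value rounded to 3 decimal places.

Group means [34.64, 39.80, 27.50], grand mean 34.963
SSB = Σnᵢ(x̄ᵢ−x̄)² = 569.318; SSW = ΣΣ(x−x̄ᵢ)² = 577.645
MSB = 569.318/2 = 284.6588; MSW = 577.645/24 = 24.0686
F = MSB/MSW = 11.8270
df = (2, 24)

test statistic = 11.827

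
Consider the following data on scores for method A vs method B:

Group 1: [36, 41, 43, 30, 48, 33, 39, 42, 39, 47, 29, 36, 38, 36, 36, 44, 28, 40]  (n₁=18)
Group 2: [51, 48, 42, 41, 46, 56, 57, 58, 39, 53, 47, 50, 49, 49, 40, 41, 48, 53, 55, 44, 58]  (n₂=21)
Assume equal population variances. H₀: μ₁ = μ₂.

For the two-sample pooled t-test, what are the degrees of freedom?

df = n₁ + n₂ − 2 = 18 + 21 − 2 = 37

degrees of freedom = 37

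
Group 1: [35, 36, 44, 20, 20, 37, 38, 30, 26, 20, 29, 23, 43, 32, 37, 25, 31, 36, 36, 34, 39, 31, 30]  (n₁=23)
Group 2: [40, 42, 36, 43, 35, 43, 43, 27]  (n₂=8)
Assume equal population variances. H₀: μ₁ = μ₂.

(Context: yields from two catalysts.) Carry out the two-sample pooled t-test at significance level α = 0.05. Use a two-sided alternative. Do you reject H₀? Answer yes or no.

x̄₁=31.826, s₁=6.998, n₁=23
x̄₂=38.625, s₂=5.680, n₂=8
s_p² = [22·6.998² + 7·5.680²]/29 = 44.9372
SE = √(s_p²·(1/23+1/8)) = 2.7515
t = (31.826−38.625)/2.7515 = -2.4710
df = 29
p-value (two-sided) = 0.01959
At α=0.05: p < α → reject H₀

reject H₀: yes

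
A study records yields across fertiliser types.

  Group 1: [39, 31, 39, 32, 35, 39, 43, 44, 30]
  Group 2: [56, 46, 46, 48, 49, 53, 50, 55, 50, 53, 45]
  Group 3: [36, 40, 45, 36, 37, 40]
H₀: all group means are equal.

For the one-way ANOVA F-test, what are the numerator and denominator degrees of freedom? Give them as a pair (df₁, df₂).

degrees of freedom = [2, 23]

k = 3 groups, N = 26 total
df = (k−1, N−k) = (3−1, 26−3) = (2, 23)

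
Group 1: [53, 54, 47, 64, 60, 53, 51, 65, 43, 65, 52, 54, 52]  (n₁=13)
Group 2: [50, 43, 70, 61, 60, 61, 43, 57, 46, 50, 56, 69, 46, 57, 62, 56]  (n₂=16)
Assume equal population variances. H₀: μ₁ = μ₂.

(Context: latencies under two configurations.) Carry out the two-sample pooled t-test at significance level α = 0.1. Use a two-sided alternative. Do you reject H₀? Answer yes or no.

reject H₀: no

x̄₁=54.846, s₁=6.817, n₁=13
x̄₂=55.438, s₂=8.461, n₂=16
s_p² = [12·6.817² + 15·8.461²]/27 = 60.4307
SE = √(s_p²·(1/13+1/16)) = 2.9027
t = (54.846−55.438)/2.9027 = -0.2037
df = 27
p-value (two-sided) = 0.84010
At α=0.1: p ≥ α → fail to reject H₀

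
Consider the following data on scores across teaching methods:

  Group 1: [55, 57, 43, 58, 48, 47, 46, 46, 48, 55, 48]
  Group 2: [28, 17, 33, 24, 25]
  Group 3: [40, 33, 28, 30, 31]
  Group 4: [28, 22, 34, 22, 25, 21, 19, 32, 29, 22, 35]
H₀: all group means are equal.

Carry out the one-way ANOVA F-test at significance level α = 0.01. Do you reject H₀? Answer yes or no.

Group means [50.09, 25.40, 32.40, 26.27], grand mean 35.281
SSB = Σnᵢ(x̄ᵢ−x̄)² = 3834.978; SSW = ΣΣ(x−x̄ᵢ)² = 803.491
MSB = 3834.978/3 = 1278.3259; MSW = 803.491/28 = 28.6961
F = MSB/MSW = 44.5470
df = (3, 28)
p-value (upper-tail) = 0.00000
At α=0.01: p < α → reject H₀

reject H₀: yes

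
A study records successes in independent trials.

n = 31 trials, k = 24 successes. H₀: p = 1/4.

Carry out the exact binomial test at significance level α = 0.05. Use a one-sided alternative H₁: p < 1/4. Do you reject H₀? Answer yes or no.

reject H₀: no

Exact binomial: n=31, k=24, p₀=1/4=0.2500
P(X≤24) from Σ C(n,i)·p₀^i·(1−p₀)^(n−i)
p-value (one-sided, H₁ less) = 1.00000
At α=0.05: p ≥ α → fail to reject H₀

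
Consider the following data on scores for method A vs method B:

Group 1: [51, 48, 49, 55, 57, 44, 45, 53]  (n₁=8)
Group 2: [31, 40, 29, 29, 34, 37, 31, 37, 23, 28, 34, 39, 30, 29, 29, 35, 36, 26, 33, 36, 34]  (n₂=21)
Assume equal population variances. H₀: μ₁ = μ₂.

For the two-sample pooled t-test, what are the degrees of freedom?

degrees of freedom = 27

df = n₁ + n₂ − 2 = 8 + 21 − 2 = 27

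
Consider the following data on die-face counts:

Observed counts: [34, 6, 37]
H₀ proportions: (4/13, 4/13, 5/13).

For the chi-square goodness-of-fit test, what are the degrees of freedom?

df = k − 1 = 3 − 1 = 2

degrees of freedom = 2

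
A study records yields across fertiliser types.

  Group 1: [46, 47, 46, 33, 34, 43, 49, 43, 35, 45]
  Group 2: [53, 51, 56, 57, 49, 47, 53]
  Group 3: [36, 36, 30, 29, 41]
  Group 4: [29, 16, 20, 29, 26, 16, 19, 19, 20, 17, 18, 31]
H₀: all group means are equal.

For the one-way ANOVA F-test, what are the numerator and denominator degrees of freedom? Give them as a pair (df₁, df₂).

k = 4 groups, N = 34 total
df = (k−1, N−k) = (4−1, 34−4) = (3, 30)

degrees of freedom = [3, 30]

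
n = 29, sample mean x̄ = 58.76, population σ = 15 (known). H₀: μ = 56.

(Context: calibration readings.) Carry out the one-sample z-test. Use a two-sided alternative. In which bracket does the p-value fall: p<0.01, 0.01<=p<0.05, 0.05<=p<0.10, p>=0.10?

SE = σ/√n = 15/√29 = 2.7854
z = (x̄−μ₀)/SE = (58.76−56)/2.7854 = 0.9909
p-value (two-sided) = 0.32175
→ bracket: p>=0.10

p-value bracket: p>=0.10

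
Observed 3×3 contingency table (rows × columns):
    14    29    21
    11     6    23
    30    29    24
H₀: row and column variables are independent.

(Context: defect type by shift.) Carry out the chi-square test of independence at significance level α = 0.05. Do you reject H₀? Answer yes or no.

reject H₀: yes

Row totals [64, 40, 83], col totals [55, 64, 68], n=187
χ² = (14−18.82)²/18.82 + (29−21.90)²/21.90 + (21−23.27)²/23.27 + (11−11.76)²/11.76 + (6−13.69)²/13.69 + (23−14.55)²/14.55 + (30−24.41)²/24.41 + (29−28.41)²/28.41 + (24−30.18)²/30.18 = 15.5982
df = 4
p-value (upper-tail) = 0.00361
At α=0.05: p < α → reject H₀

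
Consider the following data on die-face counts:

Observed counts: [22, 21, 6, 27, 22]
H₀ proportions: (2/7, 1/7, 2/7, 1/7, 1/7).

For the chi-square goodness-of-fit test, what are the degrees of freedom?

df = k − 1 = 5 − 1 = 4

degrees of freedom = 4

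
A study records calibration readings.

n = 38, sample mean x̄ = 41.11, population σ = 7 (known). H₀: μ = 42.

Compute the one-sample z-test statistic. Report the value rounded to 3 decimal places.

test statistic = -0.784

SE = σ/√n = 7/√38 = 1.1355
z = (x̄−μ₀)/SE = (41.11−42)/1.1355 = -0.7838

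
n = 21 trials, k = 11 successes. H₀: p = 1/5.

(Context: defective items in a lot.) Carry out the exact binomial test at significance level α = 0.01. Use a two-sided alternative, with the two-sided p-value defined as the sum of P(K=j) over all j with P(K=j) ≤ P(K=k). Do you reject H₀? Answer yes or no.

Exact binomial: n=21, k=11, p₀=1/5=0.2000
P(X=j) = C(n,j)·p₀^j·(1−p₀)^(n−j); p = Σ P(X=j) over j with P(X=j) ≤ P(X=11)
p-value (two-sided) = 0.00097
At α=0.01: p < α → reject H₀

reject H₀: yes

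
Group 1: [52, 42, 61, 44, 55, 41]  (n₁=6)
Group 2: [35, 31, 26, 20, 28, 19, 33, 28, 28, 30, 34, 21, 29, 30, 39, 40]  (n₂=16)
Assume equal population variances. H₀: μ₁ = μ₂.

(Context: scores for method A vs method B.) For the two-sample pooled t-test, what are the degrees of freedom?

df = n₁ + n₂ − 2 = 6 + 16 − 2 = 20

degrees of freedom = 20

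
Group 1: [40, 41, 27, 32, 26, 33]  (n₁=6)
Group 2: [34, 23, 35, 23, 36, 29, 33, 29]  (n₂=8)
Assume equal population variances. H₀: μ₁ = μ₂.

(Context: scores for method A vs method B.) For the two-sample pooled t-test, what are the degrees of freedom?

degrees of freedom = 12

df = n₁ + n₂ − 2 = 6 + 8 − 2 = 12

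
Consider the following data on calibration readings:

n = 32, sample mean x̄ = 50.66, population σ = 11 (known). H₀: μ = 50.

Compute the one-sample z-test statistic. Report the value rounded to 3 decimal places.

test statistic = 0.339

SE = σ/√n = 11/√32 = 1.9445
z = (x̄−μ₀)/SE = (50.66−50)/1.9445 = 0.3394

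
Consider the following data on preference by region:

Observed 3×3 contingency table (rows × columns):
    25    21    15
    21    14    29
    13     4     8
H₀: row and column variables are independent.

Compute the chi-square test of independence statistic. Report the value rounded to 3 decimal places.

Row totals [61, 64, 25], col totals [59, 39, 52], n=150
χ² = (25−23.99)²/23.99 + (21−15.86)²/15.86 + (15−21.15)²/21.15 + (21−25.17)²/25.17 + (14−16.64)²/16.64 + (29−22.19)²/22.19 + (13−9.83)²/9.83 + (4−6.50)²/6.50 + (8−8.67)²/8.67 = 8.7303
df = 4

test statistic = 8.730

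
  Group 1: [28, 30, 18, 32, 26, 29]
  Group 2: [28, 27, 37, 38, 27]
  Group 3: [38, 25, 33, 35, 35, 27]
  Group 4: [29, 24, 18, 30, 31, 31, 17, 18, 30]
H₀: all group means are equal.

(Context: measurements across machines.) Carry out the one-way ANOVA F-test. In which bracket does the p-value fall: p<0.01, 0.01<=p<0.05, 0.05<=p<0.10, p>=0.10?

p-value bracket: 0.05<=p<0.10

Group means [27.17, 31.40, 32.17, 25.33], grand mean 28.500
SSB = Σnᵢ(x̄ᵢ−x̄)² = 223.633; SSW = ΣΣ(x−x̄ᵢ)² = 674.867
MSB = 223.633/3 = 74.5444; MSW = 674.867/22 = 30.6758
F = MSB/MSW = 2.4301
df = (3, 22)
p-value (upper-tail) = 0.09231
→ bracket: 0.05<=p<0.10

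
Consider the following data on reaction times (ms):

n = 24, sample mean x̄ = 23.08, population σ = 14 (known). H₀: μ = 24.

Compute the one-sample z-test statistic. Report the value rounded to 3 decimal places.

test statistic = -0.322

SE = σ/√n = 14/√24 = 2.8577
z = (x̄−μ₀)/SE = (23.08−24)/2.8577 = -0.3219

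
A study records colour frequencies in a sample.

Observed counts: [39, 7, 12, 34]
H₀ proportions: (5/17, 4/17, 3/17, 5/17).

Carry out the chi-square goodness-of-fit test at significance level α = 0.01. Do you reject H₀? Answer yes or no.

reject H₀: yes

n = 92; E_i = n·p_i = [27.06, 21.65, 16.24, 27.06]
χ² = (39−27.06)²/27.06 + (7−21.65)²/21.65 + (12−16.24)²/16.24 + (34−27.06)²/27.06 = 18.0658
df = 3
p-value (upper-tail) = 0.00043
At α=0.01: p < α → reject H₀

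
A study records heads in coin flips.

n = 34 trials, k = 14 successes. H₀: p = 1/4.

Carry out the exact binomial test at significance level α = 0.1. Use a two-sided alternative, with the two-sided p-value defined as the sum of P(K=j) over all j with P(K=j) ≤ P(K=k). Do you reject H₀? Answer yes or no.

reject H₀: yes

Exact binomial: n=34, k=14, p₀=1/4=0.2500
P(X=j) = C(n,j)·p₀^j·(1−p₀)^(n−j); p = Σ P(X=j) over j with P(X=j) ≤ P(X=14)
p-value (two-sided) = 0.04485
At α=0.1: p < α → reject H₀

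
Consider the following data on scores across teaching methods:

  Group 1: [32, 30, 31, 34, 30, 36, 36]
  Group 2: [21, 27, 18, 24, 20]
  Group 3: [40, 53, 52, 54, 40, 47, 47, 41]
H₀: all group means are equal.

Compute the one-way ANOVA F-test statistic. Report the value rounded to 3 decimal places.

Group means [32.71, 22.00, 46.75], grand mean 35.650
SSB = Σnᵢ(x̄ᵢ−x̄)² = 1977.621; SSW = ΣΣ(x−x̄ᵢ)² = 334.929
MSB = 1977.621/2 = 988.8107; MSW = 334.929/17 = 19.7017
F = MSB/MSW = 50.1892
df = (2, 17)

test statistic = 50.189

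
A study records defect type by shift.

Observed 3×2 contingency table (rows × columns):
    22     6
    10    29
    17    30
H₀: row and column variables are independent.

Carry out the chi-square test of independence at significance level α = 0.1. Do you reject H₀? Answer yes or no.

Row totals [28, 39, 47], col totals [49, 65], n=114
χ² = (22−12.04)²/12.04 + (6−15.96)²/15.96 + (10−16.76)²/16.76 + (29−22.24)²/22.24 + (17−20.20)²/20.20 + (30−26.80)²/26.80 = 20.1462
df = 2
p-value (upper-tail) = 0.00004
At α=0.1: p < α → reject H₀

reject H₀: yes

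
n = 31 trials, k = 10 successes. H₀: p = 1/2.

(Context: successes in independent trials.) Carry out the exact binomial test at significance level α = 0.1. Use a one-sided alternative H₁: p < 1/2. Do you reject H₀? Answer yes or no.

reject H₀: yes

Exact binomial: n=31, k=10, p₀=1/2=0.5000
P(X≤10) from Σ C(n,i)·p₀^i·(1−p₀)^(n−i)
p-value (one-sided, H₁ less) = 0.03538
At α=0.1: p < α → reject H₀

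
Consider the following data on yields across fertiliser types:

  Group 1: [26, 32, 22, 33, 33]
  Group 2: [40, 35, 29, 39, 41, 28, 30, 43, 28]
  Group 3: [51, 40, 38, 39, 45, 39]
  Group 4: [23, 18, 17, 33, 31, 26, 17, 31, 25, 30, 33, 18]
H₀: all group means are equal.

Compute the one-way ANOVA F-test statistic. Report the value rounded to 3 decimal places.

Group means [29.20, 34.78, 42.00, 25.17], grand mean 31.656
SSB = Σnᵢ(x̄ᵢ−x̄)² = 1265.197; SSW = ΣΣ(x−x̄ᵢ)² = 982.022
MSB = 1265.197/3 = 421.7322; MSW = 982.022/28 = 35.0722
F = MSB/MSW = 12.0247
df = (3, 28)

test statistic = 12.025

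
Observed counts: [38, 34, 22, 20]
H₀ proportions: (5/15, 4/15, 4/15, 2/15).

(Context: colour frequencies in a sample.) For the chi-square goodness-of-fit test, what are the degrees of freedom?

df = k − 1 = 4 − 1 = 3

degrees of freedom = 3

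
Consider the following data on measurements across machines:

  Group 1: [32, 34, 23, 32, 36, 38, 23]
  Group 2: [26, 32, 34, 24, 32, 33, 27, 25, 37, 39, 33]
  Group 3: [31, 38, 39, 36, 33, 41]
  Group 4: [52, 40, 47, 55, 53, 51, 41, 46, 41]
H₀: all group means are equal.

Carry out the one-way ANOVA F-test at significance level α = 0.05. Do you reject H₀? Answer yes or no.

Group means [31.14, 31.09, 36.33, 47.33], grand mean 36.485
SSB = Σnᵢ(x̄ᵢ−x̄)² = 1579.143; SSW = ΣΣ(x−x̄ᵢ)² = 791.100
MSB = 1579.143/3 = 526.3810; MSW = 791.100/29 = 27.2793
F = MSB/MSW = 19.2960
df = (3, 29)
p-value (upper-tail) = 0.00000
At α=0.05: p < α → reject H₀

reject H₀: yes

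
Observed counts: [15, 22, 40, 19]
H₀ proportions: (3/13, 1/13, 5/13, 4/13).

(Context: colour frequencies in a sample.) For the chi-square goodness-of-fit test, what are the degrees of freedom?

df = k − 1 = 4 − 1 = 3

degrees of freedom = 3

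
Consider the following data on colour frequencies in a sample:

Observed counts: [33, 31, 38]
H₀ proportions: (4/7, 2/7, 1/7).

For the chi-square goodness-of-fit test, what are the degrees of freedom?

degrees of freedom = 2

df = k − 1 = 3 − 1 = 2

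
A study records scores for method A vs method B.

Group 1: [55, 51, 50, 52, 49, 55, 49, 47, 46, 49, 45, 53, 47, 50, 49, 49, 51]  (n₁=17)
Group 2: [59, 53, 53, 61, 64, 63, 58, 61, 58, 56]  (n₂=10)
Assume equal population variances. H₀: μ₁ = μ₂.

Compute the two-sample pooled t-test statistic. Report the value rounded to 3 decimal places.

test statistic = -6.844

x̄₁=49.824, s₁=2.834, n₁=17
x̄₂=58.600, s₂=3.806, n₂=10
s_p² = [16·2.834² + 9·3.806²]/25 = 10.3548
SE = √(s_p²·(1/17+1/10)) = 1.2824
t = (49.824−58.600)/1.2824 = -6.8437
df = 25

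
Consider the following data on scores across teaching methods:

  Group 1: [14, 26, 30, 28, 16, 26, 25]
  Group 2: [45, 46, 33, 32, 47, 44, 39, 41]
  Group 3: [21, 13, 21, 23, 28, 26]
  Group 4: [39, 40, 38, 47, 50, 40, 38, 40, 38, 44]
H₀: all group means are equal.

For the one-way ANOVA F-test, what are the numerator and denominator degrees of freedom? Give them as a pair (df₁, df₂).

k = 4 groups, N = 31 total
df = (k−1, N−k) = (4−1, 31−4) = (3, 27)

degrees of freedom = [3, 27]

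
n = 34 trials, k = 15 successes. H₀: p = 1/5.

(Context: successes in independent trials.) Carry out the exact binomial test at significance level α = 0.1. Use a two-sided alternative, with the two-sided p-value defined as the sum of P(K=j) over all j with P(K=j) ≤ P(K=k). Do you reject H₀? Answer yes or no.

reject H₀: yes

Exact binomial: n=34, k=15, p₀=1/5=0.2000
P(X=j) = C(n,j)·p₀^j·(1−p₀)^(n−j); p = Σ P(X=j) over j with P(X=j) ≤ P(X=15)
p-value (two-sided) = 0.00173
At α=0.1: p < α → reject H₀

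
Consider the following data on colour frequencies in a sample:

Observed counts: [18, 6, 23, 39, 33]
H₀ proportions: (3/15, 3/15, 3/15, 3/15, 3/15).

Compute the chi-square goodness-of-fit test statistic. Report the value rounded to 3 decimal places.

test statistic = 28.017

n = 119; E_i = n·p_i = [23.80, 23.80, 23.80, 23.80, 23.80]
χ² = (18−23.80)²/23.80 + (6−23.80)²/23.80 + (23−23.80)²/23.80 + (39−23.80)²/23.80 + (33−23.80)²/23.80 = 28.0168
df = 4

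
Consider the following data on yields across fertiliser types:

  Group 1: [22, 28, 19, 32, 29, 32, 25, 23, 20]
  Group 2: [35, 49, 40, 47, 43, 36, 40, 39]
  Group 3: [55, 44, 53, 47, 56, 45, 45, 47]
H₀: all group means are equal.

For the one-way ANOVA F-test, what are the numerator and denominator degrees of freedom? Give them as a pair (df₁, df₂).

k = 3 groups, N = 25 total
df = (k−1, N−k) = (3−1, 25−3) = (2, 22)

degrees of freedom = [2, 22]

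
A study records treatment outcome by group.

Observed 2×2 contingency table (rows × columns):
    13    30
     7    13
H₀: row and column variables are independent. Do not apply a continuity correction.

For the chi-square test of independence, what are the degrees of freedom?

df = (r−1)(c−1) = (2−1)·(2−1) = 1

degrees of freedom = 1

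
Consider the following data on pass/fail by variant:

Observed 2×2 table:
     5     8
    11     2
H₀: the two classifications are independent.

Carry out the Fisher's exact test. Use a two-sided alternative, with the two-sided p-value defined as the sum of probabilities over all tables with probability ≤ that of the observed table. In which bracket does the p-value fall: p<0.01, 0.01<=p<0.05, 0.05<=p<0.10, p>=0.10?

Margins: r₁=13, r₂=13, c₁=16, c₂=10, n=26
p_obs = C(13,5)·C(13,11)/C(26,16); sum pmf over tables with pmf ≤ p_obs
p-value (two-sided) = 0.04141
→ bracket: 0.01<=p<0.05

p-value bracket: 0.01<=p<0.05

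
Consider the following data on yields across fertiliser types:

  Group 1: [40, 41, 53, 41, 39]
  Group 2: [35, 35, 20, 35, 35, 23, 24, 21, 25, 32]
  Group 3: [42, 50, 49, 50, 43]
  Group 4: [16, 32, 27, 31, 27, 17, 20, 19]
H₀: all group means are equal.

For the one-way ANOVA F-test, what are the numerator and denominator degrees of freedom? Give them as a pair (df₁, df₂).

k = 4 groups, N = 28 total
df = (k−1, N−k) = (4−1, 28−4) = (3, 24)

degrees of freedom = [3, 24]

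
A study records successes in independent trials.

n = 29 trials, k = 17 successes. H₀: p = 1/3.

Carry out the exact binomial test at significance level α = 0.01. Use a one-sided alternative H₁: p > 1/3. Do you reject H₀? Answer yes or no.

reject H₀: yes

Exact binomial: n=29, k=17, p₀=1/3=0.3333
P(X≥17) from Σ C(n,i)·p₀^i·(1−p₀)^(n−i)
p-value (one-sided, H₁ greater) = 0.00452
At α=0.01: p < α → reject H₀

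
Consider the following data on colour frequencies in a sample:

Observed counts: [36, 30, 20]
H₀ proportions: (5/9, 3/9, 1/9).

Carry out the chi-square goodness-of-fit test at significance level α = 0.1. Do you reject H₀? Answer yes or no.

n = 86; E_i = n·p_i = [47.78, 28.67, 9.56]
χ² = (36−47.78)²/47.78 + (30−28.67)²/28.67 + (20−9.56)²/9.56 = 14.3814
df = 2
p-value (upper-tail) = 0.00075
At α=0.1: p < α → reject H₀

reject H₀: yes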